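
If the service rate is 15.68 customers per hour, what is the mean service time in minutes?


Mean service time = 60/mu = 60/15.68 = 3.83 minutes

3.83 minutes


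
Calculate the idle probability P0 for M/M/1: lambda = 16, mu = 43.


P0 = 1 - rho = 1 - 16/43 = 0.6279

0.6279


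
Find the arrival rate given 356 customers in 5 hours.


lambda = total arrivals / time = 356 / 5 = 71.2 per hour

71.2 per hour


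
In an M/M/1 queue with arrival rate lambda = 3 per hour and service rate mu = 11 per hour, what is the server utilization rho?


rho = lambda/mu = 3/11 = 0.2727

0.2727


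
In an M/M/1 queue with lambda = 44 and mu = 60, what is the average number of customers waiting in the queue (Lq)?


rho = 44/60; Lq = rho^2/(1-rho) = 2.02

2.02


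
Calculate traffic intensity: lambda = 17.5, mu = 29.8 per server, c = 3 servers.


rho = lambda / (c * mu) = 17.5 / (3 * 29.8) = 0.1957

0.1957


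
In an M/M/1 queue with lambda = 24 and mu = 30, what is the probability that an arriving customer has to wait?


P(wait) = rho = lambda/mu = 24/30 = 0.8

0.8


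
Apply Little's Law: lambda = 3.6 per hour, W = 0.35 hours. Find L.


L = lambda * W = 3.6 * 0.35 = 1.26

1.26


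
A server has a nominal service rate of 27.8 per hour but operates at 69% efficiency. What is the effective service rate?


Effective rate = mu * efficiency = 27.8 * 0.69 = 19.18 per hour

19.18 per hour


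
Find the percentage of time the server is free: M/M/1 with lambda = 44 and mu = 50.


Idle fraction = (1 - rho) * 100 = (1 - 44/50) * 100 = 12.0%

12.0%


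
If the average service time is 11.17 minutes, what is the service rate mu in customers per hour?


mu = 60 / avg_service_time = 60 / 11.17 = 5.37 per hour

5.37 per hour


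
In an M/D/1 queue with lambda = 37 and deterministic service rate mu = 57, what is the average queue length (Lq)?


M/D/1: Lq = rho^2 / (2*(1-rho)) where rho = 37/57; Lq = 0.6

0.6


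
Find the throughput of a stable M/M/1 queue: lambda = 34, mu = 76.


For a stable queue (lambda < mu), throughput = lambda = 34 per hour

34 per hour


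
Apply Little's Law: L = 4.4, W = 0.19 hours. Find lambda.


lambda = L / W = 4.4 / 0.19 = 23.16 per hour

23.16 per hour


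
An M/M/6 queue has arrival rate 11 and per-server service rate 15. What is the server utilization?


rho = lambda/(c*mu) = 11/(6*15) = 0.1222

0.1222


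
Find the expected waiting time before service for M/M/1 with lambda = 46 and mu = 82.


rho = 46/82; Wq = rho/(mu - lambda) = 0.0156 hours

0.0156 hours


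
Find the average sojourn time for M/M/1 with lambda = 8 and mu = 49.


W = 1/(mu - lambda) = 1/(49 - 8) = 0.0244 hours

0.0244 hours


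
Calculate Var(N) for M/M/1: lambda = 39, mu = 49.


rho = 39/49; Var(N) = rho/(1-rho)^2 = 19.11

19.11


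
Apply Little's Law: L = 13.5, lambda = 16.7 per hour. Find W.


W = L / lambda = 13.5 / 16.7 = 0.8084 hours

0.8084 hours


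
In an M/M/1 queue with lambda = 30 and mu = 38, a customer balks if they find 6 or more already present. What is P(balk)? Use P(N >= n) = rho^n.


P(N >= 6) = rho^6 = (30/38)^6 = 0.2421

0.2421


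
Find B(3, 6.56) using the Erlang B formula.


B(N,A) = (A^N/N!) / sum(A^k/k!, k=0..N) with N=3, A=6.56 = 0.618

0.618


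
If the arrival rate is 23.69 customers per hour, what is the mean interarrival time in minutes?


Mean interarrival time = 60/lambda = 60/23.69 = 2.53 minutes

2.53 minutes


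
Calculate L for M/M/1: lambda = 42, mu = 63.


rho = 42/63; L = rho/(1-rho) = 2.0

2.0


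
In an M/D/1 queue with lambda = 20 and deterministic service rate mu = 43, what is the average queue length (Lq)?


M/D/1: Lq = rho^2 / (2*(1-rho)) where rho = 20/43; Lq = 0.2

0.2


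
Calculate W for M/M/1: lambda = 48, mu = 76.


W = 1/(mu - lambda) = 1/(76 - 48) = 0.0357 hours

0.0357 hours


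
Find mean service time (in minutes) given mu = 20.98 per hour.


Mean service time = 60/mu = 60/20.98 = 2.86 minutes

2.86 minutes


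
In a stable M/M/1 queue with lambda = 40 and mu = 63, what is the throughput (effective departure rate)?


For a stable queue (lambda < mu), throughput = lambda = 40 per hour

40 per hour


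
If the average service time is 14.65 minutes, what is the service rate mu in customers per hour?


mu = 60 / avg_service_time = 60 / 14.65 = 4.1 per hour

4.1 per hour


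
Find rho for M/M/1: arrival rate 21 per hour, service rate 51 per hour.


rho = lambda/mu = 21/51 = 0.4118

0.4118


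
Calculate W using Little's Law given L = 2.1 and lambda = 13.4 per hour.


W = L / lambda = 2.1 / 13.4 = 0.1567 hours

0.1567 hours


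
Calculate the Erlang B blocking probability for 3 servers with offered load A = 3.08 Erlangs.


B(N,A) = (A^N/N!) / sum(A^k/k!, k=0..N) with N=3, A=3.08 = 0.3556

0.3556


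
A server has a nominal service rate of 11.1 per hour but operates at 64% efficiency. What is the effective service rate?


Effective rate = mu * efficiency = 11.1 * 0.64 = 7.1 per hour

7.1 per hour


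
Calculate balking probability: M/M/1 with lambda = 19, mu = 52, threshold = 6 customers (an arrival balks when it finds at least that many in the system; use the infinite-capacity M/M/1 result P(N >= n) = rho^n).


P(N >= 6) = rho^6 = (19/52)^6 = 0.0024

0.0024


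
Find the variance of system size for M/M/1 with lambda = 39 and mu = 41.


rho = 39/41; Var(N) = rho/(1-rho)^2 = 399.75

399.75


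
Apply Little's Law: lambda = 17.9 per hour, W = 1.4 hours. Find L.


L = lambda * W = 17.9 * 1.4 = 25.06

25.06


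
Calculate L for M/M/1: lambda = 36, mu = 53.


rho = 36/53; L = rho/(1-rho) = 2.12

2.12


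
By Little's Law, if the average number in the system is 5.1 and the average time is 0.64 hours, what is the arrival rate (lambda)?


lambda = L / W = 5.1 / 0.64 = 7.97 per hour

7.97 per hour


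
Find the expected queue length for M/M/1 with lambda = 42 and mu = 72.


rho = 42/72; Lq = rho^2/(1-rho) = 0.82

0.82


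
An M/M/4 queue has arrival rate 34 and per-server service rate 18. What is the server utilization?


rho = lambda/(c*mu) = 34/(4*18) = 0.4722

0.4722


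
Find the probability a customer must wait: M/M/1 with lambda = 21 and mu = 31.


P(wait) = rho = lambda/mu = 21/31 = 0.6774

0.6774


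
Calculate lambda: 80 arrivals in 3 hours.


lambda = total arrivals / time = 80 / 3 = 26.67 per hour

26.67 per hour


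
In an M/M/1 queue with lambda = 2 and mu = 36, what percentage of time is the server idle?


Idle fraction = (1 - rho) * 100 = (1 - 2/36) * 100 = 94.4%

94.4%


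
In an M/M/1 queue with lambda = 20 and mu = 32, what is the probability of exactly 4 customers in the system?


rho = 20/32; P(n) = (1-rho)*rho^n = (1-20/32)*(20/32)^4 = 0.0572

0.0572


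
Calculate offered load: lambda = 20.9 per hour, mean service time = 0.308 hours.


Offered load a = lambda * E[S] = 20.9 * 0.308 = 6.44 Erlangs

6.44 Erlangs


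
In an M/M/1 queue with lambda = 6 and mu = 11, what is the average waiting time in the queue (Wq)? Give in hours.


rho = 6/11; Wq = rho/(mu - lambda) = 0.1091 hours

0.1091 hours


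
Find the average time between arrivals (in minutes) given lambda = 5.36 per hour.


Mean interarrival time = 60/lambda = 60/5.36 = 11.19 minutes

11.19 minutes


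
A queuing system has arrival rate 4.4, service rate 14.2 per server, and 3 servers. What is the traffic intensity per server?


rho = lambda / (c * mu) = 4.4 / (3 * 14.2) = 0.1033

0.1033


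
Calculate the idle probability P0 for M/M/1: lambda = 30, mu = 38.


P0 = 1 - rho = 1 - 30/38 = 0.2105

0.2105


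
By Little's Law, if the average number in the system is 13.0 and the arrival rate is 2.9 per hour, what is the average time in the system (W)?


W = L / lambda = 13.0 / 2.9 = 4.4828 hours

4.4828 hours


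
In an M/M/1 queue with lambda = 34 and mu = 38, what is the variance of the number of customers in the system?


rho = 34/38; Var(N) = rho/(1-rho)^2 = 80.75

80.75


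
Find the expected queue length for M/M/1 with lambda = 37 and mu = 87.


rho = 37/87; Lq = rho^2/(1-rho) = 0.31

0.31


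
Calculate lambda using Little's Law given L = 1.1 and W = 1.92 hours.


lambda = L / W = 1.1 / 1.92 = 0.57 per hour

0.57 per hour


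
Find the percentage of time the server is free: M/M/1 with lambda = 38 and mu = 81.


Idle fraction = (1 - rho) * 100 = (1 - 38/81) * 100 = 53.1%

53.1%


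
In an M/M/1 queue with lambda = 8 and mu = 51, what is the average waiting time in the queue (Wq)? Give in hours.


rho = 8/51; Wq = rho/(mu - lambda) = 0.0036 hours

0.0036 hours


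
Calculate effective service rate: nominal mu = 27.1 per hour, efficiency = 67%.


Effective rate = mu * efficiency = 27.1 * 0.67 = 18.16 per hour

18.16 per hour


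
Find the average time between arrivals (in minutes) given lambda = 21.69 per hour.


Mean interarrival time = 60/lambda = 60/21.69 = 2.77 minutes

2.77 minutes


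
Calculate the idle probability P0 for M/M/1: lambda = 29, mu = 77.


P0 = 1 - rho = 1 - 29/77 = 0.6234

0.6234


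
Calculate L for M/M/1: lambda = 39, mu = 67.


rho = 39/67; L = rho/(1-rho) = 1.39

1.39


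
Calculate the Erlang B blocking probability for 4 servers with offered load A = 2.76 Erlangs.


B(N,A) = (A^N/N!) / sum(A^k/k!, k=0..N) with N=4, A=2.76 = 0.1792

0.1792


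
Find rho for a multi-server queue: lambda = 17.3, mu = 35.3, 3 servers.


rho = lambda / (c * mu) = 17.3 / (3 * 35.3) = 0.1634

0.1634


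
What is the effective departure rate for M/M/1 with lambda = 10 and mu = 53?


For a stable queue (lambda < mu), throughput = lambda = 10 per hour

10 per hour


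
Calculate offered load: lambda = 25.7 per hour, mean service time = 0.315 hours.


Offered load a = lambda * E[S] = 25.7 * 0.315 = 8.1 Erlangs

8.1 Erlangs


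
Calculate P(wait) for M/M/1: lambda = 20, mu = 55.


P(wait) = rho = lambda/mu = 20/55 = 0.3636

0.3636


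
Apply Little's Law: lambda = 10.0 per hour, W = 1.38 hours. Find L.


L = lambda * W = 10.0 * 1.38 = 13.8

13.8


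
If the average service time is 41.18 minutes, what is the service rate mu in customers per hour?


mu = 60 / avg_service_time = 60 / 41.18 = 1.46 per hour

1.46 per hour


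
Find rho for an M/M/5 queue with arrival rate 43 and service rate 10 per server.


rho = lambda/(c*mu) = 43/(5*10) = 0.86

0.86


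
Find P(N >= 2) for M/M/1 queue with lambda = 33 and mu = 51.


P(N >= 2) = rho^2 = (33/51)^2 = 0.4187

0.4187


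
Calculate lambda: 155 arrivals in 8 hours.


lambda = total arrivals / time = 155 / 8 = 19.38 per hour

19.38 per hour


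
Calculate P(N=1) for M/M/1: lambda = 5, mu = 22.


rho = 5/22; P(n) = (1-rho)*rho^n = (1-5/22)*(5/22)^1 = 0.1756

0.1756


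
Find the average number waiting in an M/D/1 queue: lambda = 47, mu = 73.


M/D/1: Lq = rho^2 / (2*(1-rho)) where rho = 47/73; Lq = 0.58

0.58


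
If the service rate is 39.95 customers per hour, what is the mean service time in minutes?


Mean service time = 60/mu = 60/39.95 = 1.5 minutes

1.5 minutes


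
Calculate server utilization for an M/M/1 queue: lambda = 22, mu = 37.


rho = lambda/mu = 22/37 = 0.5946

0.5946


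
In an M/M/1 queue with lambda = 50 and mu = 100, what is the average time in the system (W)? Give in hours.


W = 1/(mu - lambda) = 1/(100 - 50) = 0.02 hours

0.02 hours


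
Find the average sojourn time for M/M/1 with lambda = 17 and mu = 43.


W = 1/(mu - lambda) = 1/(43 - 17) = 0.0385 hours

0.0385 hours


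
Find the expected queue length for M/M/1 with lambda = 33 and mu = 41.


rho = 33/41; Lq = rho^2/(1-rho) = 3.32

3.32


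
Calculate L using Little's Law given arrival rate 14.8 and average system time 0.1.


L = lambda * W = 14.8 * 0.1 = 1.48

1.48


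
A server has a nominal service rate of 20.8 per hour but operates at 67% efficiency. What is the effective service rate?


Effective rate = mu * efficiency = 20.8 * 0.67 = 13.94 per hour

13.94 per hour


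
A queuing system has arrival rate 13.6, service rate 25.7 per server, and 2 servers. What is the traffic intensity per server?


rho = lambda / (c * mu) = 13.6 / (2 * 25.7) = 0.2646

0.2646


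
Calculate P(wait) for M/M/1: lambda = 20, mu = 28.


P(wait) = rho = lambda/mu = 20/28 = 0.7143

0.7143


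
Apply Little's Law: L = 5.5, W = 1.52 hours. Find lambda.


lambda = L / W = 5.5 / 1.52 = 3.62 per hour

3.62 per hour


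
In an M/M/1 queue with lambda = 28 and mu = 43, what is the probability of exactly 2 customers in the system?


rho = 28/43; P(n) = (1-rho)*rho^n = (1-28/43)*(28/43)^2 = 0.1479

0.1479


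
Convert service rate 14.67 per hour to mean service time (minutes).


Mean service time = 60/mu = 60/14.67 = 4.09 minutes

4.09 minutes


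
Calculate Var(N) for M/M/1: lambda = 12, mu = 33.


rho = 12/33; Var(N) = rho/(1-rho)^2 = 0.9

0.9


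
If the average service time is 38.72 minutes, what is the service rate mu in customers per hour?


mu = 60 / avg_service_time = 60 / 38.72 = 1.55 per hour

1.55 per hour


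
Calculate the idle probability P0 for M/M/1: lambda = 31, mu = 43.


P0 = 1 - rho = 1 - 31/43 = 0.2791

0.2791


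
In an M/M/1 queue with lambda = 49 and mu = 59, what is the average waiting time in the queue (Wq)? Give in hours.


rho = 49/59; Wq = rho/(mu - lambda) = 0.0831 hours

0.0831 hours


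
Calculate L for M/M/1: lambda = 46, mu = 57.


rho = 46/57; L = rho/(1-rho) = 4.18

4.18


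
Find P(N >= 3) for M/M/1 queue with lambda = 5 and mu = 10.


P(N >= 3) = rho^3 = (5/10)^3 = 0.125

0.125


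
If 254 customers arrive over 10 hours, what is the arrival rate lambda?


lambda = total arrivals / time = 254 / 10 = 25.4 per hour

25.4 per hour


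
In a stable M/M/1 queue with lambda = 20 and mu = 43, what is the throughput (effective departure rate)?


For a stable queue (lambda < mu), throughput = lambda = 20 per hour

20 per hour


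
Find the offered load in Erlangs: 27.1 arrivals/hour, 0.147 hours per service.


Offered load a = lambda * E[S] = 27.1 * 0.147 = 3.98 Erlangs

3.98 Erlangs


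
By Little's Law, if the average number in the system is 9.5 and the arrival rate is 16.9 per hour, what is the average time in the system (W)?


W = L / lambda = 9.5 / 16.9 = 0.5621 hours

0.5621 hours


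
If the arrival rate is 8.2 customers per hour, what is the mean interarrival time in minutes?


Mean interarrival time = 60/lambda = 60/8.2 = 7.32 minutes

7.32 minutes


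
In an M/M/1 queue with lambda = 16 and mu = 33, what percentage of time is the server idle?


Idle fraction = (1 - rho) * 100 = (1 - 16/33) * 100 = 51.5%

51.5%


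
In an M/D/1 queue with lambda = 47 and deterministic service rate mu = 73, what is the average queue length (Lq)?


M/D/1: Lq = rho^2 / (2*(1-rho)) where rho = 47/73; Lq = 0.58

0.58


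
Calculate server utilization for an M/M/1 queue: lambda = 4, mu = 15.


rho = lambda/mu = 4/15 = 0.2667

0.2667


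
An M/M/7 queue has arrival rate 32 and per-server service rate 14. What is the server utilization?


rho = lambda/(c*mu) = 32/(7*14) = 0.3265

0.3265


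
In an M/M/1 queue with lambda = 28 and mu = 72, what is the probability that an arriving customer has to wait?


P(wait) = rho = lambda/mu = 28/72 = 0.3889

0.3889


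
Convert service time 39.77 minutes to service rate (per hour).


mu = 60 / avg_service_time = 60 / 39.77 = 1.51 per hour

1.51 per hour


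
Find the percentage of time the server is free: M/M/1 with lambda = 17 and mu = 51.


Idle fraction = (1 - rho) * 100 = (1 - 17/51) * 100 = 66.7%

66.7%


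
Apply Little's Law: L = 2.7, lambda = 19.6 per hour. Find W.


W = L / lambda = 2.7 / 19.6 = 0.1378 hours

0.1378 hours


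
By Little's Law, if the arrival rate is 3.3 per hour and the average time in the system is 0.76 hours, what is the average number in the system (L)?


L = lambda * W = 3.3 * 0.76 = 2.51

2.51


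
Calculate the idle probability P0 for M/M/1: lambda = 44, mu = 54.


P0 = 1 - rho = 1 - 44/54 = 0.1852

0.1852


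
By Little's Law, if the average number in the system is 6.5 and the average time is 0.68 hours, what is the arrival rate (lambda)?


lambda = L / W = 6.5 / 0.68 = 9.56 per hour

9.56 per hour


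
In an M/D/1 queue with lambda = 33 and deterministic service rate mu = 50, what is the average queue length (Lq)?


M/D/1: Lq = rho^2 / (2*(1-rho)) where rho = 33/50; Lq = 0.64

0.64


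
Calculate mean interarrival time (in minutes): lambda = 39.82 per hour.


Mean interarrival time = 60/lambda = 60/39.82 = 1.51 minutes

1.51 minutes


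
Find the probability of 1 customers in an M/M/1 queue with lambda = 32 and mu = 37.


rho = 32/37; P(n) = (1-rho)*rho^n = (1-32/37)*(32/37)^1 = 0.1169

0.1169


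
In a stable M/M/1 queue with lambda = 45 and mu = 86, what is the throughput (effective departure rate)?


For a stable queue (lambda < mu), throughput = lambda = 45 per hour

45 per hour


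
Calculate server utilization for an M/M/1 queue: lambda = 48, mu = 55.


rho = lambda/mu = 48/55 = 0.8727

0.8727


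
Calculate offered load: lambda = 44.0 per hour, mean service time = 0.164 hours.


Offered load a = lambda * E[S] = 44.0 * 0.164 = 7.22 Erlangs

7.22 Erlangs


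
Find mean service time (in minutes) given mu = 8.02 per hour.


Mean service time = 60/mu = 60/8.02 = 7.48 minutes

7.48 minutes


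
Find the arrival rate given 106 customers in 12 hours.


lambda = total arrivals / time = 106 / 12 = 8.83 per hour

8.83 per hour


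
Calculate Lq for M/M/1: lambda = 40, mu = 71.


rho = 40/71; Lq = rho^2/(1-rho) = 0.73

0.73


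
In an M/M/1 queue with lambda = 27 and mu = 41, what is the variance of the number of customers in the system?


rho = 27/41; Var(N) = rho/(1-rho)^2 = 5.65

5.65


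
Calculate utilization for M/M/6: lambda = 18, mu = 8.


rho = lambda/(c*mu) = 18/(6*8) = 0.375

0.375


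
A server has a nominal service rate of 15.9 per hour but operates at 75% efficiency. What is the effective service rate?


Effective rate = mu * efficiency = 15.9 * 0.75 = 11.93 per hour

11.93 per hour


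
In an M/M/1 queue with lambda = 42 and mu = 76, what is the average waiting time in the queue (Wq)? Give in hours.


rho = 42/76; Wq = rho/(mu - lambda) = 0.0163 hours

0.0163 hours


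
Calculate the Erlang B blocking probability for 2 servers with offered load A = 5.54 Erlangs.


B(N,A) = (A^N/N!) / sum(A^k/k!, k=0..N) with N=2, A=5.54 = 0.7012

0.7012


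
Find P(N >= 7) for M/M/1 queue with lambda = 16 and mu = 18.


P(N >= 7) = rho^7 = (16/18)^7 = 0.4385

0.4385


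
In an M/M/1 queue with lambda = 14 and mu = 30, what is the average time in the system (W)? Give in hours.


W = 1/(mu - lambda) = 1/(30 - 14) = 0.0625 hours

0.0625 hours


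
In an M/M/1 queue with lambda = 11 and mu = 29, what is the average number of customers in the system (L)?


rho = 11/29; L = rho/(1-rho) = 0.61

0.61


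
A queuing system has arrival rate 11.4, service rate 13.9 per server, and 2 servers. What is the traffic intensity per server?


rho = lambda / (c * mu) = 11.4 / (2 * 13.9) = 0.4101

0.4101


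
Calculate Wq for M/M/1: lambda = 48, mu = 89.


rho = 48/89; Wq = rho/(mu - lambda) = 0.0132 hours

0.0132 hours


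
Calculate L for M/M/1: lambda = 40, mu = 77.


rho = 40/77; L = rho/(1-rho) = 1.08

1.08


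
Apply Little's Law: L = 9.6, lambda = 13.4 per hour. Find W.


W = L / lambda = 9.6 / 13.4 = 0.7164 hours

0.7164 hours


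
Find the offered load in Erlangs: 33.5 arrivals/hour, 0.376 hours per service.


Offered load a = lambda * E[S] = 33.5 * 0.376 = 12.6 Erlangs

12.6 Erlangs


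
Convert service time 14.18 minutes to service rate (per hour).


mu = 60 / avg_service_time = 60 / 14.18 = 4.23 per hour

4.23 per hour


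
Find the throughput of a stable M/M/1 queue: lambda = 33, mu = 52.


For a stable queue (lambda < mu), throughput = lambda = 33 per hour

33 per hour


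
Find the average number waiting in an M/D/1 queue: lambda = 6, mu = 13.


M/D/1: Lq = rho^2 / (2*(1-rho)) where rho = 6/13; Lq = 0.2

0.2


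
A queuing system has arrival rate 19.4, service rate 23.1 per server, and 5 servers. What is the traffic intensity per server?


rho = lambda / (c * mu) = 19.4 / (5 * 23.1) = 0.168

0.168


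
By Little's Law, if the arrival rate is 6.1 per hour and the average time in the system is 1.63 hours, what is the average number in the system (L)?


L = lambda * W = 6.1 * 1.63 = 9.94

9.94


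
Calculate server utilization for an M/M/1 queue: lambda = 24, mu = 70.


rho = lambda/mu = 24/70 = 0.3429

0.3429


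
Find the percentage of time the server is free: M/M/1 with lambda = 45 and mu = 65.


Idle fraction = (1 - rho) * 100 = (1 - 45/65) * 100 = 30.8%

30.8%


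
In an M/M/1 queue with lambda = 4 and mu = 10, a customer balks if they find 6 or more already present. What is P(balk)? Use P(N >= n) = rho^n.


P(N >= 6) = rho^6 = (4/10)^6 = 0.0041

0.0041


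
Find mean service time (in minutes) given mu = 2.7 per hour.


Mean service time = 60/mu = 60/2.7 = 22.22 minutes

22.22 minutes


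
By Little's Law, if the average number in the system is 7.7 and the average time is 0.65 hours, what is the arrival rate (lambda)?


lambda = L / W = 7.7 / 0.65 = 11.85 per hour

11.85 per hour


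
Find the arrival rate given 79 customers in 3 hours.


lambda = total arrivals / time = 79 / 3 = 26.33 per hour

26.33 per hour


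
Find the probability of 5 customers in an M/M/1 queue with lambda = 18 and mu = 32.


rho = 18/32; P(n) = (1-rho)*rho^n = (1-18/32)*(18/32)^5 = 0.0246

0.0246


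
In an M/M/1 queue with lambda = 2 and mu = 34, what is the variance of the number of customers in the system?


rho = 2/34; Var(N) = rho/(1-rho)^2 = 0.07

0.07


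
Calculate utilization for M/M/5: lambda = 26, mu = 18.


rho = lambda/(c*mu) = 26/(5*18) = 0.2889

0.2889


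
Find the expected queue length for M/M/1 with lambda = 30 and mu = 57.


rho = 30/57; Lq = rho^2/(1-rho) = 0.58

0.58


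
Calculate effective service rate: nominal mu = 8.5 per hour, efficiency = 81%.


Effective rate = mu * efficiency = 8.5 * 0.81 = 6.89 per hour

6.89 per hour


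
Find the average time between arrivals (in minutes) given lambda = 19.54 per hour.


Mean interarrival time = 60/lambda = 60/19.54 = 3.07 minutes

3.07 minutes


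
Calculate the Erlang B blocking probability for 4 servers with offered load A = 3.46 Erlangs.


B(N,A) = (A^N/N!) / sum(A^k/k!, k=0..N) with N=4, A=3.46 = 0.2561

0.2561


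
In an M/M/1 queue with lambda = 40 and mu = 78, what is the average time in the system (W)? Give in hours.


W = 1/(mu - lambda) = 1/(78 - 40) = 0.0263 hours

0.0263 hours


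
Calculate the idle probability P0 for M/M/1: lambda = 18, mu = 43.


P0 = 1 - rho = 1 - 18/43 = 0.5814

0.5814


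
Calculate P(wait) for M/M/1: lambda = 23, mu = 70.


P(wait) = rho = lambda/mu = 23/70 = 0.3286

0.3286


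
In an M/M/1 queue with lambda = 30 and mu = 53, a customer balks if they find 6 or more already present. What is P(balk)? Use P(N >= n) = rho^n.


P(N >= 6) = rho^6 = (30/53)^6 = 0.0329

0.0329


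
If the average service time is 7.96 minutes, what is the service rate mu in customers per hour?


mu = 60 / avg_service_time = 60 / 7.96 = 7.54 per hour

7.54 per hour


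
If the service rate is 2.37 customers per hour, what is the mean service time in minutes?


Mean service time = 60/mu = 60/2.37 = 25.32 minutes

25.32 minutes


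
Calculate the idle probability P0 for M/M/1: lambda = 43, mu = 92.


P0 = 1 - rho = 1 - 43/92 = 0.5326

0.5326


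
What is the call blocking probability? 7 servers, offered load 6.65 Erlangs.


B(N,A) = (A^N/N!) / sum(A^k/k!, k=0..N) with N=7, A=6.65 = 0.2269

0.2269


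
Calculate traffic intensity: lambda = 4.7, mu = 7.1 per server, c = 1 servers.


rho = lambda / (c * mu) = 4.7 / (1 * 7.1) = 0.662

0.662


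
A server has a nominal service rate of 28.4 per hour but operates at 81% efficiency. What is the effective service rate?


Effective rate = mu * efficiency = 28.4 * 0.81 = 23.0 per hour

23.0 per hour


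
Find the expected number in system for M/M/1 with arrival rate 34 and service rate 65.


rho = 34/65; L = rho/(1-rho) = 1.1

1.1


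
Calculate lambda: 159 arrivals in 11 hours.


lambda = total arrivals / time = 159 / 11 = 14.45 per hour

14.45 per hour


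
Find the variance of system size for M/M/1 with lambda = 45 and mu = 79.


rho = 45/79; Var(N) = rho/(1-rho)^2 = 3.08

3.08


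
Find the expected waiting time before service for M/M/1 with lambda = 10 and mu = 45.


rho = 10/45; Wq = rho/(mu - lambda) = 0.0063 hours

0.0063 hours


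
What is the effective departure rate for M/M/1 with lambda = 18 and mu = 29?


For a stable queue (lambda < mu), throughput = lambda = 18 per hour

18 per hour


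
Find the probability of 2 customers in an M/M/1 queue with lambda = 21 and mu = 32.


rho = 21/32; P(n) = (1-rho)*rho^n = (1-21/32)*(21/32)^2 = 0.148

0.148


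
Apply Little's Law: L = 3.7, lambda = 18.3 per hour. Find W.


W = L / lambda = 3.7 / 18.3 = 0.2022 hours

0.2022 hours


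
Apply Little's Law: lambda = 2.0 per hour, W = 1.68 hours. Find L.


L = lambda * W = 2.0 * 1.68 = 3.36

3.36


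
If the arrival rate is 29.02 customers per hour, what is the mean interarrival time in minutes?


Mean interarrival time = 60/lambda = 60/29.02 = 2.07 minutes

2.07 minutes


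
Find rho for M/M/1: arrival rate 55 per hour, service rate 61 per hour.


rho = lambda/mu = 55/61 = 0.9016

0.9016


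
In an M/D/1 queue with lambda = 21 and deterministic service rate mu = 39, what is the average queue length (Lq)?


M/D/1: Lq = rho^2 / (2*(1-rho)) where rho = 21/39; Lq = 0.31

0.31


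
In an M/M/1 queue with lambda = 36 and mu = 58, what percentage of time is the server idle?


Idle fraction = (1 - rho) * 100 = (1 - 36/58) * 100 = 37.9%

37.9%


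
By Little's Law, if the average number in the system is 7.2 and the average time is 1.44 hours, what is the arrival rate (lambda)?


lambda = L / W = 7.2 / 1.44 = 5.0 per hour

5.0 per hour


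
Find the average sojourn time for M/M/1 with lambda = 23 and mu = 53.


W = 1/(mu - lambda) = 1/(53 - 23) = 0.0333 hours

0.0333 hours


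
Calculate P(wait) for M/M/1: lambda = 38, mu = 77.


P(wait) = rho = lambda/mu = 38/77 = 0.4935

0.4935


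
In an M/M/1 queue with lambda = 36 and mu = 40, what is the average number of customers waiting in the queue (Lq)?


rho = 36/40; Lq = rho^2/(1-rho) = 8.1

8.1


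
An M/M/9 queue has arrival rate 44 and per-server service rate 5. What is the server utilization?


rho = lambda/(c*mu) = 44/(9*5) = 0.9778

0.9778


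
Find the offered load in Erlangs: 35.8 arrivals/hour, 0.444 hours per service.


Offered load a = lambda * E[S] = 35.8 * 0.444 = 15.9 Erlangs

15.9 Erlangs


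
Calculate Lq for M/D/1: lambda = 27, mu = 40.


M/D/1: Lq = rho^2 / (2*(1-rho)) where rho = 27/40; Lq = 0.7

0.7


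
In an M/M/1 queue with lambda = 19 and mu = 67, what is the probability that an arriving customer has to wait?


P(wait) = rho = lambda/mu = 19/67 = 0.2836

0.2836


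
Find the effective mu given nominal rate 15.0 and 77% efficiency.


Effective rate = mu * efficiency = 15.0 * 0.77 = 11.55 per hour

11.55 per hour


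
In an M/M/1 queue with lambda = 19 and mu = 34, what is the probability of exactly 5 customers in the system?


rho = 19/34; P(n) = (1-rho)*rho^n = (1-19/34)*(19/34)^5 = 0.024

0.024


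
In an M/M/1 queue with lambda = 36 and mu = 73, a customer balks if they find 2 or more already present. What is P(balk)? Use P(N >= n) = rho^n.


P(N >= 2) = rho^2 = (36/73)^2 = 0.2432

0.2432


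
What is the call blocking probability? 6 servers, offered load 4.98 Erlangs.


B(N,A) = (A^N/N!) / sum(A^k/k!, k=0..N) with N=6, A=4.98 = 0.1903

0.1903


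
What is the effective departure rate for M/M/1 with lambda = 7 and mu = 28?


For a stable queue (lambda < mu), throughput = lambda = 7 per hour

7 per hour


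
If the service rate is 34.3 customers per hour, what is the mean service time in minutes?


Mean service time = 60/mu = 60/34.3 = 1.75 minutes

1.75 minutes


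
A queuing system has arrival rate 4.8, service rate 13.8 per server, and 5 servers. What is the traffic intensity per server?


rho = lambda / (c * mu) = 4.8 / (5 * 13.8) = 0.0696

0.0696


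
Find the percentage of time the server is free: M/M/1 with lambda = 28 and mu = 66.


Idle fraction = (1 - rho) * 100 = (1 - 28/66) * 100 = 57.6%

57.6%


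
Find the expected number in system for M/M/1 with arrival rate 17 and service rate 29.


rho = 17/29; L = rho/(1-rho) = 1.42

1.42


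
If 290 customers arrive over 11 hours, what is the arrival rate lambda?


lambda = total arrivals / time = 290 / 11 = 26.36 per hour

26.36 per hour


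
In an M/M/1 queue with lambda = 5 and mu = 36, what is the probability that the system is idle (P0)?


P0 = 1 - rho = 1 - 5/36 = 0.8611

0.8611


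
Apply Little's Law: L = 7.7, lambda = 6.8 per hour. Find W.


W = L / lambda = 7.7 / 6.8 = 1.1324 hours

1.1324 hours


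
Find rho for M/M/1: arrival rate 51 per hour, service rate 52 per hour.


rho = lambda/mu = 51/52 = 0.9808

0.9808


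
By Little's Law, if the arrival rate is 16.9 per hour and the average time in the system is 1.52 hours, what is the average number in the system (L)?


L = lambda * W = 16.9 * 1.52 = 25.69

25.69


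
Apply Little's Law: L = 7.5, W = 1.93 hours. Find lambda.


lambda = L / W = 7.5 / 1.93 = 3.89 per hour

3.89 per hour


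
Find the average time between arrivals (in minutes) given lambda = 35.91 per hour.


Mean interarrival time = 60/lambda = 60/35.91 = 1.67 minutes

1.67 minutes


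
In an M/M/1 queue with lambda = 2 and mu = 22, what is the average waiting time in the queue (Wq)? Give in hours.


rho = 2/22; Wq = rho/(mu - lambda) = 0.0045 hours

0.0045 hours


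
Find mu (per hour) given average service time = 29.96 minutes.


mu = 60 / avg_service_time = 60 / 29.96 = 2.0 per hour

2.0 per hour


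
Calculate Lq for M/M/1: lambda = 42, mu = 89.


rho = 42/89; Lq = rho^2/(1-rho) = 0.42

0.42


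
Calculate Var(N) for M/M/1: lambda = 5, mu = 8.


rho = 5/8; Var(N) = rho/(1-rho)^2 = 4.44

4.44


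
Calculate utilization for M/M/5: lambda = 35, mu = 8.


rho = lambda/(c*mu) = 35/(5*8) = 0.875

0.875


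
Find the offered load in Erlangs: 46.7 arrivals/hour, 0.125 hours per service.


Offered load a = lambda * E[S] = 46.7 * 0.125 = 5.84 Erlangs

5.84 Erlangs


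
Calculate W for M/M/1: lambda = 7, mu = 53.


W = 1/(mu - lambda) = 1/(53 - 7) = 0.0217 hours

0.0217 hours


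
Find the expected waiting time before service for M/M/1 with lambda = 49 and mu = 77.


rho = 49/77; Wq = rho/(mu - lambda) = 0.0227 hours

0.0227 hours


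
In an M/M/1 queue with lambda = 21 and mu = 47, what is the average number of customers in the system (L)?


rho = 21/47; L = rho/(1-rho) = 0.81

0.81


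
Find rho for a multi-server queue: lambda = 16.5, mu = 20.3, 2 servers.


rho = lambda / (c * mu) = 16.5 / (2 * 20.3) = 0.4064

0.4064


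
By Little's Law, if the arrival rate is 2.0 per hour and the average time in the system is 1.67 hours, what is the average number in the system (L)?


L = lambda * W = 2.0 * 1.67 = 3.34

3.34


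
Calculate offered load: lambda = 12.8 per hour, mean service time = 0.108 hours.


Offered load a = lambda * E[S] = 12.8 * 0.108 = 1.38 Erlangs

1.38 Erlangs


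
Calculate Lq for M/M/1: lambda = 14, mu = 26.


rho = 14/26; Lq = rho^2/(1-rho) = 0.63

0.63


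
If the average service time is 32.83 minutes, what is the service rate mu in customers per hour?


mu = 60 / avg_service_time = 60 / 32.83 = 1.83 per hour

1.83 per hour


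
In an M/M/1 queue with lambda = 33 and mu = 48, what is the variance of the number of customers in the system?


rho = 33/48; Var(N) = rho/(1-rho)^2 = 7.04

7.04


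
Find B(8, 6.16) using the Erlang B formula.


B(N,A) = (A^N/N!) / sum(A^k/k!, k=0..N) with N=8, A=6.16 = 0.1308

0.1308


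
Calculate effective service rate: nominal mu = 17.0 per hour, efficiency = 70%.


Effective rate = mu * efficiency = 17.0 * 0.7 = 11.9 per hour

11.9 per hour


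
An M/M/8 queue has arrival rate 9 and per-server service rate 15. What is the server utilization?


rho = lambda/(c*mu) = 9/(8*15) = 0.075

0.075


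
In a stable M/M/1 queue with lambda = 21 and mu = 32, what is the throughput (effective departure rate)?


For a stable queue (lambda < mu), throughput = lambda = 21 per hour

21 per hour


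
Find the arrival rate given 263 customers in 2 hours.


lambda = total arrivals / time = 263 / 2 = 131.5 per hour

131.5 per hour


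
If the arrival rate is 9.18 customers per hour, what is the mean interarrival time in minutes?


Mean interarrival time = 60/lambda = 60/9.18 = 6.54 minutes

6.54 minutes


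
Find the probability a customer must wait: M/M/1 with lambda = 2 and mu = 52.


P(wait) = rho = lambda/mu = 2/52 = 0.0385

0.0385


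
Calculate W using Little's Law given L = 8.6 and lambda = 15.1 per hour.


W = L / lambda = 8.6 / 15.1 = 0.5695 hours

0.5695 hours


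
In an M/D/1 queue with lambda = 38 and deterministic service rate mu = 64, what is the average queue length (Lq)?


M/D/1: Lq = rho^2 / (2*(1-rho)) where rho = 38/64; Lq = 0.43

0.43


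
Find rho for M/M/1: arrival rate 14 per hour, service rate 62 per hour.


rho = lambda/mu = 14/62 = 0.2258

0.2258


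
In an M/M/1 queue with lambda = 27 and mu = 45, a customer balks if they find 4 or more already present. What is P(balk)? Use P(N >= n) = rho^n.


P(N >= 4) = rho^4 = (27/45)^4 = 0.1296

0.1296


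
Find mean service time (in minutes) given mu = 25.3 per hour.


Mean service time = 60/mu = 60/25.3 = 2.37 minutes

2.37 minutes


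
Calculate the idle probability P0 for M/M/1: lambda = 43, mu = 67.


P0 = 1 - rho = 1 - 43/67 = 0.3582

0.3582


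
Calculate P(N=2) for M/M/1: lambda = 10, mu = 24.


rho = 10/24; P(n) = (1-rho)*rho^n = (1-10/24)*(10/24)^2 = 0.1013

0.1013


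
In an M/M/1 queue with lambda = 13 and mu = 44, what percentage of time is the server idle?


Idle fraction = (1 - rho) * 100 = (1 - 13/44) * 100 = 70.5%

70.5%


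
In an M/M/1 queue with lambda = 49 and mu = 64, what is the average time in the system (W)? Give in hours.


W = 1/(mu - lambda) = 1/(64 - 49) = 0.0667 hours

0.0667 hours


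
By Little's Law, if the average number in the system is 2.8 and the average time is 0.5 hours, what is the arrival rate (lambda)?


lambda = L / W = 2.8 / 0.5 = 5.6 per hour

5.6 per hour


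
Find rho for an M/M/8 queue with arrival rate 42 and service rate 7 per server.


rho = lambda/(c*mu) = 42/(8*7) = 0.75

0.75


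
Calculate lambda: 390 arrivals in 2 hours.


lambda = total arrivals / time = 390 / 2 = 195.0 per hour

195.0 per hour


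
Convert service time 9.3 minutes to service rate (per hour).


mu = 60 / avg_service_time = 60 / 9.3 = 6.45 per hour

6.45 per hour


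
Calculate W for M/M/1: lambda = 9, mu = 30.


W = 1/(mu - lambda) = 1/(30 - 9) = 0.0476 hours

0.0476 hours


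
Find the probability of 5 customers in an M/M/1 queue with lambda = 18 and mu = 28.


rho = 18/28; P(n) = (1-rho)*rho^n = (1-18/28)*(18/28)^5 = 0.0392

0.0392


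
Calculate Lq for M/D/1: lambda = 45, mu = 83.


M/D/1: Lq = rho^2 / (2*(1-rho)) where rho = 45/83; Lq = 0.32

0.32


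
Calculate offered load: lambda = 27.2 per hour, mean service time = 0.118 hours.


Offered load a = lambda * E[S] = 27.2 * 0.118 = 3.21 Erlangs

3.21 Erlangs


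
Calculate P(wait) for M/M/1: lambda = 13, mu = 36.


P(wait) = rho = lambda/mu = 13/36 = 0.3611

0.3611


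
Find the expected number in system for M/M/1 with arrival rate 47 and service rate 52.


rho = 47/52; L = rho/(1-rho) = 9.4

9.4


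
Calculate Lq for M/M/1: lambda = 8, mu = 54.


rho = 8/54; Lq = rho^2/(1-rho) = 0.03

0.03


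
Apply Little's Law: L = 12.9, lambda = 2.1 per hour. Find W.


W = L / lambda = 12.9 / 2.1 = 6.1429 hours

6.1429 hours


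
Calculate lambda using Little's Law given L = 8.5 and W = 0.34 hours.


lambda = L / W = 8.5 / 0.34 = 25.0 per hour

25.0 per hour


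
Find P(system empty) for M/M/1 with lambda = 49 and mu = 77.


P0 = 1 - rho = 1 - 49/77 = 0.3636

0.3636


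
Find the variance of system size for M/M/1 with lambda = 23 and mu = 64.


rho = 23/64; Var(N) = rho/(1-rho)^2 = 0.88

0.88


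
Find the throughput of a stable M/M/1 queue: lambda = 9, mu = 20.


For a stable queue (lambda < mu), throughput = lambda = 9 per hour

9 per hour


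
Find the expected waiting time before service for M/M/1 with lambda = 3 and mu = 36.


rho = 3/36; Wq = rho/(mu - lambda) = 0.0025 hours

0.0025 hours


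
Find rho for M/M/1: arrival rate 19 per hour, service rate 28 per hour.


rho = lambda/mu = 19/28 = 0.6786

0.6786


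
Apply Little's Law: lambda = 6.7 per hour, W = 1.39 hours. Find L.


L = lambda * W = 6.7 * 1.39 = 9.31

9.31


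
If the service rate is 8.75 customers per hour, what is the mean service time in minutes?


Mean service time = 60/mu = 60/8.75 = 6.86 minutes

6.86 minutes


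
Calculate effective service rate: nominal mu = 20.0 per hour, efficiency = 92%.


Effective rate = mu * efficiency = 20.0 * 0.92 = 18.4 per hour

18.4 per hour


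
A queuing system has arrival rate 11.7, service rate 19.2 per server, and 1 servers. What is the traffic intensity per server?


rho = lambda / (c * mu) = 11.7 / (1 * 19.2) = 0.6094

0.6094


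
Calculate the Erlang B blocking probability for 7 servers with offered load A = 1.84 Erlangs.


B(N,A) = (A^N/N!) / sum(A^k/k!, k=0..N) with N=7, A=1.84 = 0.0023

0.0023


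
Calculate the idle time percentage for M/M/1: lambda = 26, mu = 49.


Idle fraction = (1 - rho) * 100 = (1 - 26/49) * 100 = 46.9%

46.9%


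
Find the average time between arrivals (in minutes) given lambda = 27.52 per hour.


Mean interarrival time = 60/lambda = 60/27.52 = 2.18 minutes

2.18 minutes


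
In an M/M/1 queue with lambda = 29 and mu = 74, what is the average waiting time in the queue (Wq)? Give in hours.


rho = 29/74; Wq = rho/(mu - lambda) = 0.0087 hours

0.0087 hours


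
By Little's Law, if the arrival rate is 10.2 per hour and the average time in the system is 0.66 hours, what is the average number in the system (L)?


L = lambda * W = 10.2 * 0.66 = 6.73

6.73


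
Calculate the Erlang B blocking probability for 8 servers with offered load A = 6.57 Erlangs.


B(N,A) = (A^N/N!) / sum(A^k/k!, k=0..N) with N=8, A=6.57 = 0.1541

0.1541
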